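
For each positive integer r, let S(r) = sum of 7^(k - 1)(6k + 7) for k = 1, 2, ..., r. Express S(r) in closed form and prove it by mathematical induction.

S(r) = 7^r(r + 1) - 1

We claim S(r) = 7^r(r + 1) - 1 for all r ≥ 1.
When r = 1: S(1) = 13, and the closed form gives 13. They agree.
Inductive step: suppose the statement holds for some k ≥ 1, so S(k) = 7^k(k + 1) - 1.
Then S(k+1) = S(k) + (7^k(6k + 13)) = (7^k(k + 1) - 1) + (7^k(6k + 13)).
Simplifying, S(k+1) = 7·7^k·k + 14·7^k - 1 = 7^(k+1)((k+1) + 1) - 1,
which is the closed form with r = k+1.
This completes the induction.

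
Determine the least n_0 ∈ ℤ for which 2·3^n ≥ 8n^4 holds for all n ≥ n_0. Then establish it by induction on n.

n_0 = 10

At n = 9: 39366 < 52488, so the inequality fails and n_0 ≥ 10. We prove 2·3^n ≥ 8n^4 for all n ≥ 10.
Base step (n = 10): 2·3^n = 118098 and 8n^4 = 80000, so 118098 ≥ 80000.
Inductive step: assume the claim holds for n = p, so 2·3^p ≥ 8p^4.
Then 2·3^(p + 1) = 3·(2·3^p) ≥ 3·(8p^4).
Also, for p ≥ 10 we have 3·(8p^4) ≥ 8(p+1)^4, since 3 ≥ (1 + 1/p)^4 for all p ≥ 10.
Combining, 2·3^(p + 1) ≥ 8(p+1)^4.
This completes the induction.
Hence the smallest such n_0 is 10.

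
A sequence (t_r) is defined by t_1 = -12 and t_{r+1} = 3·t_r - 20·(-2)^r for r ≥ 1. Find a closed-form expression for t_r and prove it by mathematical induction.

Computing the first terms: t_1 = -12, t_2 = 4, t_3 = -68. This suggests t_r = (-2)^(r + 2) - 4·3^(r - 1).
Base step (r = 1): the formula gives -12 = -12 = t_1.
Inductive step: suppose the statement holds for some k ≥ 1, so t_k = (-2)^(k + 2) - 4·3^(k - 1).
Then t_{k+1} = 3·t_k - 20·(-2)^k = 3·((-2)^(k + 2) - 4·3^(k - 1)) - 20·(-2)^k = (-2)^(k + 3) - 4·3^k = (-2)^((k+1) + 2) - 4·3^((k+1) - 1),
which is the claimed formula at r = k+1.
This completes the induction.

t_r = (-2)^(r + 2) - 4·3^(r - 1)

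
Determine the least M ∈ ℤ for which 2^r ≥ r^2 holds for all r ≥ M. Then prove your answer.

M = 4

At r = 3: 8 < 9, so the inequality fails and M ≥ 4. We prove 2^r ≥ r^2 for all r ≥ 4.
Base step (r = 4): 2^r = 16 and r^2 = 16, so 16 ≥ 16.
Inductive step: assume the claim holds for r = j, so 2^j ≥ j^2.
Then 2^(j + 1) = 2·(2^j) ≥ 2·(j^2).
Also, for j ≥ 4 we have 2·(j^2) ≥ (j+1)^2, since 2 ≥ (1 + 1/j)^2 for all j ≥ 4.
Combining, 2^(j + 1) ≥ (j+1)^2.
By the principle of mathematical induction, the result holds for all r ≥ 4.
Hence the smallest such M is 4.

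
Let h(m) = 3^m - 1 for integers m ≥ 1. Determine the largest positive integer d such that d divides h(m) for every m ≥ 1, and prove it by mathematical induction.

d = 2

Computing the first values: h(1) = 2 and h(2) = 8; gcd(2, 8) = 2, so d ≤ 2.
We prove 2 | 3^m - 1 for all m ≥ 1 by induction on m.
Base case (m = 1): h(1) = 2 = 2·(1), so 2 | h(1).
Inductive step: suppose the statement holds for some i ≥ 1, i.e. 2 | h(i). Then
3^{i+1} − 1^{i+1} = 3·3^i − 1·1^i = 3·(3^i − 1^i) + (2)·1^i. The first term is divisible by 2 by the inductive hypothesis, and the second term (2)·1^i is divisible by 2 since 2 | 2. Hence 2 | h(i+1).
This completes the induction.
Therefore the largest such d is 2.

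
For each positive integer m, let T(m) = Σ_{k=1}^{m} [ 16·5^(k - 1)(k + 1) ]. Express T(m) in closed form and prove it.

T(m) = 5^m(4m + 3) - 3

We claim T(m) = 5^m(4m + 3) - 3 for all m ≥ 1.
When m = 1: T(1) = 32, and the closed form gives 32. They agree.
For the inductive step, assume it holds for an arbitrary k ≥ 1, so T(k) = 5^k(4k + 3) - 3.
Then T(k+1) = T(k) + (16·5^k(k + 2)) = (5^k(4k + 3) - 3) + (16·5^k(k + 2)).
Simplifying, T(k+1) = 20·5^k·k + 35·5^k - 3 = 5^(k+1)(4(k+1) + 3) - 3,
which is the closed form with m = k+1.
Hence, by induction on m, the claim holds for every m ≥ 1.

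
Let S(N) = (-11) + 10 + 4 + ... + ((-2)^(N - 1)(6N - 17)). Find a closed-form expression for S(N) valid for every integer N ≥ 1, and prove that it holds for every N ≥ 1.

S(N) = (-2)^N(-2N + 5) - 5

We claim S(N) = (-2)^N(-2N + 5) - 5 for all N ≥ 1.
Base case (N = 1): S(1) = -11, and the closed form gives -11. They agree.
Inductive step: assume the claim holds for N = k, so S(k) = (-2)^k(-2k + 5) - 5.
Then S(k+1) = S(k) + ((-2)^k(6k - 11)) = ((-2)^k(-2k + 5) - 5) + ((-2)^k(6k - 11)).
Simplifying, S(k+1) = 4(-2)^k·k - 6(-2)^k - 5 = (-2)^(k+1)(-2(k+1) + 5) - 5,
which is the closed form with N = k+1.
By the principle of mathematical induction, the result holds for all N ≥ 1.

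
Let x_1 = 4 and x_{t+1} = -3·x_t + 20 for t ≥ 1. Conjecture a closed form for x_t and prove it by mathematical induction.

Computing the first terms: x_1 = 4, x_2 = 8, x_3 = -4. This suggests x_t = -(-3)^(t - 1) + 5.
Base case (t = 1): the formula gives 4 = 4 = x_1.
For the inductive step, assume it holds for an arbitrary m ≥ 1, so x_m = -(-3)^(m - 1) + 5.
Then x_{m+1} = -3·x_m + 20 = -3·(-(-3)^(m - 1) + 5) + 20 = -(-3)^m + 5 = -(-3)^((m+1) - 1) + 5,
which is the claimed formula at t = m+1.
Hence, by induction on t, the claim holds for every t ≥ 1.

x_t = -(-3)^(t - 1) + 5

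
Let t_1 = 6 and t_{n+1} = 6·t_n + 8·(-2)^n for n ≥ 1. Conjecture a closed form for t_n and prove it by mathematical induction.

Computing the first terms: t_1 = 6, t_2 = 20, t_3 = 152. This suggests t_n = -(-2)^n + 4·6^(n - 1).
For the base case n = 1: the formula gives 6 = 6 = t_1.
For the inductive step, assume it holds for an arbitrary r ≥ 1, so t_r = -(-2)^r + 4·6^(r - 1).
Then t_{r+1} = 6·t_r + 8·(-2)^r = 6·(-(-2)^r + 4·6^(r - 1)) + 8·(-2)^r = -(-2)^(r + 1) + 4·6^r = -(-2)^(r+1) + 4·6^((r+1) - 1),
which is the claimed formula at n = r+1.
This completes the induction.

t_n = -(-2)^n + 4·6^(n - 1)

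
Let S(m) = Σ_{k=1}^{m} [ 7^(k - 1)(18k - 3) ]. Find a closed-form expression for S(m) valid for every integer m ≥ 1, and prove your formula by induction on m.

We claim S(m) = 7^m(3m - 1) + 1 for all m ≥ 1.
Base case (m = 1): S(1) = 15, and the closed form gives 15. They agree.
Suppose the result is true for m = k, so S(k) = 7^k(3k - 1) + 1.
Then S(k+1) = S(k) + (7^k(18k + 15)) = (7^k(3k - 1) + 1) + (7^k(18k + 15)).
Simplifying, S(k+1) = 21·7^k·k + 14·7^k + 1 = 7^(k+1)(3(k+1) - 1) + 1,
which is the closed form with m = k+1.
This completes the induction.

S(m) = 7^m(3m - 1) + 1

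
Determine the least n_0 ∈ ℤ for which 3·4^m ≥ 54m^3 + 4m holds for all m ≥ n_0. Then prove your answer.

n_0 = 6

At m = 5: 3072 < 6770, so the inequality fails and n_0 ≥ 6. We prove 3·4^m ≥ 54m^3 + 4m for all m ≥ 6.
Base step (m = 6): 3·4^m = 12288 and 54m^3 + 4m = 11688, so 12288 ≥ 11688.
Inductive step: suppose the statement holds for some r ≥ 6, so 3·4^r ≥ 54r^3 + 4r.
Then 3·4^(r + 1) = 4·(3·4^r) ≥ 4·(54r^3 + 4r).
Also, for r ≥ 6 we have 4·(54r^3 + 4r) ≥ 54(r+1)^3 + 4(r+1), since 4·(54r^3 + 4r) − (54(r+1)^3 + 4(r+1)) = 162r^3 - 162r^2 - 150r - 58, which is nonnegative for all r ≥ 6.
Combining, 3·4^(r + 1) ≥ 54(r+1)^3 + 4(r+1).
By induction, the statement is established for all m ≥ 6.
Hence the smallest such n_0 is 6.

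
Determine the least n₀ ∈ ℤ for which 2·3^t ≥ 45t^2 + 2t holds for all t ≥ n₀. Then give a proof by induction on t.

n₀ = 7

At t = 6: 1458 < 1632, so the inequality fails and n₀ ≥ 7. We prove 2·3^t ≥ 45t^2 + 2t for all t ≥ 7.
Base step (t = 7): 2·3^t = 4374 and 45t^2 + 2t = 2219, so 4374 ≥ 2219.
Inductive step: suppose the statement holds for some j ≥ 7, so 2·3^j ≥ 45j^2 + 2j.
Then 2·3^(j + 1) = 3·(2·3^j) ≥ 3·(45j^2 + 2j).
Also, for j ≥ 7 we have 3·(45j^2 + 2j) ≥ 45(j+1)^2 + 2(j+1), since 3·(45j^2 + 2j) − (45(j+1)^2 + 2(j+1)) = 90j^2 - 86j - 47, which is nonnegative for all j ≥ 7.
Combining, 2·3^(j + 1) ≥ 45(j+1)^2 + 2(j+1).
By the principle of mathematical induction, the result holds for all t ≥ 7.
Hence the smallest such n₀ is 7.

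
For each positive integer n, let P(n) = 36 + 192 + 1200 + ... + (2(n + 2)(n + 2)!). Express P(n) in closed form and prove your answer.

P(n) = 2(n + 3)! - 12

We claim P(n) = 2(n + 3)! - 12 for all n ≥ 1.
For the base case n = 1: P(1) = 36, and the closed form gives 36. They agree.
Suppose the result is true for n = r, so P(r) = 2(r + 3)! - 12.
Then P(r+1) = P(r) + (2(r + 3)(r + 3)!) = (2(r + 3)! - 12) + (2(r + 3)(r + 3)!).
Simplifying, P(r+1) = 2((r+1) + 3)! - 12,
which is the closed form with n = r+1.
By the principle of mathematical induction, the result holds for all n ≥ 1.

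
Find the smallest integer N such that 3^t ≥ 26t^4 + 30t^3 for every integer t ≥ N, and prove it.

At t = 12: 531441 < 590976, so the inequality fails and N ≥ 13. We prove 3^t ≥ 26t^4 + 30t^3 for all t ≥ 13.
For the base case t = 13: 3^t = 1594323 and 26t^4 + 30t^3 = 808496, so 1594323 ≥ 808496.
Suppose the result is true for t = r, so 3^r ≥ 26r^4 + 30r^3.
Then 3^(r + 1) = 3·(3^r) ≥ 3·(26r^4 + 30r^3).
Also, for r ≥ 13 we have 3·(26r^4 + 30r^3) ≥ 26(r+1)^4 + 30(r+1)^3, since 3·(26r^4 + 30r^3) − (26(r+1)^4 + 30(r+1)^3) = 52r^4 - 44r^3 - 246r^2 - 194r - 56, which is nonnegative for all r ≥ 13.
Combining, 3^(r + 1) ≥ 26(r+1)^4 + 30(r+1)^3.
Hence, by induction on t, the claim holds for every t ≥ 13.
Hence the smallest such N is 13.

N = 13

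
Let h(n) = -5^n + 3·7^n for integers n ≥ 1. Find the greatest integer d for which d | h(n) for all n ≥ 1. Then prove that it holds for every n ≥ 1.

Computing the first values: h(1) = 16 and h(2) = 122; gcd(16, 122) = 2, so d ≤ 2.
We prove 2 | -5^n + 3·7^n for all n ≥ 1 by induction on n.
Base step (n = 1): h(1) = 16 = 2·(8), so 2 | h(1).
Inductive step: suppose the statement holds for some r ≥ 1, i.e. 2 | h(r). Then
h(r+1) − 7·h(r) = (-5^(r+1) + 3·7^(r+1)) − 7·(-5^r + 3·7^r) = (-1)·5^r·(5 − 7) = (2)·5^r. Since 2 | h(r) by the inductive hypothesis, 2 | 7·h(r); and 2 | 2 since 2 = 2·1. Therefore 2 | h(r+1).
Hence, by induction on n, the claim holds for every n ≥ 1.
Therefore the largest such d is 2.

d = 2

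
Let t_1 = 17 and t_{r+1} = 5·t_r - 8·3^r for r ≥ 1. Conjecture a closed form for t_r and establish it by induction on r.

t_r = 4·3^r + 5^r

Computing the first terms: t_1 = 17, t_2 = 61, t_3 = 233. This suggests t_r = 4·3^r + 5^r.
For the base case r = 1: the formula gives 17 = 17 = t_1.
Suppose the result is true for r = i, so t_i = 4·3^i + 5^i.
Then t_{i+1} = 5·t_i - 8·3^i = 5·(4·3^i + 5^i) - 8·3^i = 4·3^(i + 1) + 5^(i + 1),
which is the claimed formula at r = i+1.
By the principle of mathematical induction, the result holds for all r ≥ 1.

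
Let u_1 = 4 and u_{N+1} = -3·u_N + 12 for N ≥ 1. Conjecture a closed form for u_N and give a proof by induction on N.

Computing the first terms: u_1 = 4, u_2 = 0, u_3 = 12. This suggests u_N = (-3)^(N - 1) + 3.
Base step (N = 1): the formula gives 4 = 4 = u_1.
Inductive step: suppose the statement holds for some j ≥ 1, so u_j = (-3)^(j - 1) + 3.
Then u_{j+1} = -3·u_j + 12 = -3·((-3)^(j - 1) + 3) + 12 = (-3)^j + 3 = (-3)^((j+1) - 1) + 3,
which is the claimed formula at N = j+1.
By the principle of mathematical induction, the result holds for all N ≥ 1.

u_N = (-3)^(N - 1) + 3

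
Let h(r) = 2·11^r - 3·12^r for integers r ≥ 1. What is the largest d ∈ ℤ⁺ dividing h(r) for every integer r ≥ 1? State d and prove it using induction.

d = 2

Computing the first values: h(1) = -14 and h(2) = -190; gcd(-14, -190) = 2, so d ≤ 2.
We prove 2 | 2·11^r - 3·12^r for all r ≥ 1 by induction on r.
Base step (r = 1): h(1) = -14 = 2·(-7), so 2 | h(1).
Inductive step: assume the claim holds for r = p, i.e. 2 | h(p). Then
h(p+1) − 12·h(p) = (2·11^(p+1) - 3·12^(p+1)) − 12·(2·11^p - 3·12^p) = (2)·11^p·(11 − 12) = (-2)·11^p. Since 2 | h(p) by the inductive hypothesis, 2 | 12·h(p); and 2 | -2 since -2 = 2·-1. Therefore 2 | h(p+1).
Hence, by induction on r, the claim holds for every r ≥ 1.
Therefore the largest such d is 2.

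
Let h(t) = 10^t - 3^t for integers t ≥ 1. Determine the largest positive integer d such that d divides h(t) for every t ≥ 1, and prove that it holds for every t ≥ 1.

Computing the first values: h(1) = 7 and h(2) = 91; gcd(7, 91) = 7, so d ≤ 7.
We prove 7 | 10^t - 3^t for all t ≥ 1 by induction on t.
Base case (t = 1): h(1) = 7 = 7·(1), so 7 | h(1).
Inductive step: suppose the statement holds for some j ≥ 1, i.e. 7 | h(j). Then
10^{j+1} − 3^{j+1} = 10·10^j − 3·3^j = 10·(10^j − 3^j) + (7)·3^j. The first term is divisible by 7 by the inductive hypothesis, and the second term (7)·3^j is divisible by 7 since 7 | 7. Hence 7 | h(j+1).
By induction, the statement is established for all t ≥ 1.
Therefore the largest such d is 7.

d = 7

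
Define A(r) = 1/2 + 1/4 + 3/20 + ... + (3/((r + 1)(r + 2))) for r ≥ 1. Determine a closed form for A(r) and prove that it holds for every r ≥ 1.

A(r) = 3r/(2(r + 2))

We claim A(r) = 3r/(2(r + 2)) for all r ≥ 1.
Base case (r = 1): A(1) = 1/2, and the closed form gives 1/2. They agree.
Suppose the result is true for r = m, so A(m) = 3m/(2(m + 2)).
Then A(m+1) = A(m) + (3/((m + 2)(m + 3))) = (3m/(2(m + 2))) + (3/((m + 2)(m + 3))).
Simplifying, A(m+1) = 3(m + 1)/(2(m + 3)) = 3(m+1)/(2((m+1) + 2)),
which is the closed form with r = m+1.
By the principle of mathematical induction, the result holds for all r ≥ 1.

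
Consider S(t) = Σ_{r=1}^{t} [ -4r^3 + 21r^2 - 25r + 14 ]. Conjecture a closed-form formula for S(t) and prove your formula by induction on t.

S(t) = -t(t^3 - 5t^2 + 3t - 5)

We claim S(t) = -t(t^3 - 5t^2 + 3t - 5) for all t ≥ 1.
Base step (t = 1): S(1) = 6, and the closed form gives 6. They agree.
Suppose the result is true for t = r, so S(r) = r(-r^3 + 5r^2 - 3r + 5).
Then S(r+1) = S(r) + (-4r^3 + 9r^2 + 5r + 6) = (r(-r^3 + 5r^2 - 3r + 5)) + (-4r^3 + 9r^2 + 5r + 6).
Simplifying, S(r+1) = -(r + 1)(r^3 - 2r^2 - 4r - 6) = -(r+1)((r+1)^3 - 5(r+1)^2 + 3(r+1) - 5),
which is the closed form with t = r+1.
This completes the induction.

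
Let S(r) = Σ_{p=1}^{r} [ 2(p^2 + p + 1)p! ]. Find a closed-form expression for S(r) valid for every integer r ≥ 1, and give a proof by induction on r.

S(r) = (2r + 2)(r + 1)! - 2

We claim S(r) = (2r + 2)(r + 1)! - 2 for all r ≥ 1.
When r = 1: S(1) = 6, and the closed form gives 6. They agree.
Suppose the result is true for r = p, so S(p) = (2p + 2)(p + 1)! - 2.
Then S(p+1) = S(p) + (2(p^2 + 3p + 3)(p + 1)!) = ((2p + 2)(p + 1)! - 2) + (2(p^2 + 3p + 3)(p + 1)!).
Simplifying, S(p+1) = (2(p+1) + 2)((p+1) + 1)! - 2,
which is the closed form with r = p+1.
By the principle of mathematical induction, the result holds for all r ≥ 1.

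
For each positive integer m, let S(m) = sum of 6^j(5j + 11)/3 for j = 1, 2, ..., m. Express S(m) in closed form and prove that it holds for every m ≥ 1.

S(m) = 2·6^m(m + 2) - 4

We claim S(m) = 2·6^m(m + 2) - 4 for all m ≥ 1.
When m = 1: S(1) = 32, and the closed form gives 32. They agree.
Suppose the result is true for m = j, so S(j) = 2·6^j(j + 2) - 4.
Then S(j+1) = S(j) + (6^j(10j + 32)) = (2·6^j(j + 2) - 4) + (6^j(10j + 32)).
Simplifying, S(j+1) = 12·6^j·j + 36·6^j - 4 = 2·6^(j+1)((j+1) + 2) - 4,
which is the closed form with m = j+1.
By the principle of mathematical induction, the result holds for all m ≥ 1.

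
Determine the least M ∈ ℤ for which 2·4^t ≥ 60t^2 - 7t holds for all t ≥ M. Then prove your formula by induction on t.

At t = 4: 512 < 932, so the inequality fails and M ≥ 5. We prove 2·4^t ≥ 60t^2 - 7t for all t ≥ 5.
When t = 5: 2·4^t = 2048 and 60t^2 - 7t = 1465, so 2048 ≥ 1465.
Suppose the result is true for t = p, so 2·4^p ≥ 60p^2 - 7p.
Then 2·4^(p + 1) = 4·(2·4^p) ≥ 4·(60p^2 - 7p).
Also, for p ≥ 5 we have 4·(60p^2 - 7p) ≥ 60(p+1)^2 - 7(p+1), since 4·(60p^2 - 7p) − (60(p+1)^2 - 7(p+1)) = 180p^2 - 141p - 53, which is nonnegative for all p ≥ 5.
Combining, 2·4^(p + 1) ≥ 60(p+1)^2 - 7(p+1).
By the principle of mathematical induction, the result holds for all t ≥ 5.
Hence the smallest such M is 5.

M = 5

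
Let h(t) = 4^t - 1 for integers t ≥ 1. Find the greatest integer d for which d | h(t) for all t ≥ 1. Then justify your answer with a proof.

Computing the first values: h(1) = 3 and h(2) = 15; gcd(3, 15) = 3, so d ≤ 3.
We prove 3 | 4^t - 1 for all t ≥ 1 by induction on t.
Base case (t = 1): h(1) = 3 = 3·(1), so 3 | h(1).
Inductive step: assume the claim holds for t = i, i.e. 3 | h(i). Then
4^{i+1} − 1^{i+1} = 4·4^i − 1·1^i = 4·(4^i − 1^i) + (3)·1^i. The first term is divisible by 3 by the inductive hypothesis, and the second term (3)·1^i is divisible by 3 since 3 | 3. Hence 3 | h(i+1).
This completes the induction.
Therefore the largest such d is 3.

d = 3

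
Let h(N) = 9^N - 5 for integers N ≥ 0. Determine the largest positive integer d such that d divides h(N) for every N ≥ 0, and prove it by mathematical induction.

Computing the first values: h(0) = -4 and h(1) = 4; gcd(-4, 4) = 4, so d ≤ 4.
We prove 4 | 9^N - 5 for all N ≥ 0 by induction on N.
Base step (N = 0): h(0) = -4 = 4·(-1), so 4 | h(0).
Suppose the result is true for N = r, i.e. 4 | h(r). Then
h(r+1) = 9^(r+1) - 5 = 9·(9^r - 5) + 40 = 9·h(r) + 40. The first term is divisible by 4 by the inductive hypothesis, and 40 is divisible by 4. Hence 4 | h(r+1).
By induction, the statement is established for all N ≥ 0.
Therefore the largest such d is 4.

d = 4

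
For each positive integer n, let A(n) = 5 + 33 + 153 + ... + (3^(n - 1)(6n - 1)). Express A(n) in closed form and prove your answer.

We claim A(n) = 3^n(3n - 2) + 2 for all n ≥ 1.
Base step (n = 1): A(1) = 5, and the closed form gives 5. They agree.
Inductive step: assume the claim holds for n = i, so A(i) = 3^i(3i - 2) + 2.
Then A(i+1) = A(i) + (3^i(6i + 5)) = (3^i(3i - 2) + 2) + (3^i(6i + 5)).
Simplifying, A(i+1) = 3^(i + 1) + 3^(i + 2)i + 2 = 3^(i+1)(3(i+1) - 2) + 2,
which is the closed form with n = i+1.
By induction, the statement is established for all n ≥ 1.

A(n) = 3^n(3n - 2) + 2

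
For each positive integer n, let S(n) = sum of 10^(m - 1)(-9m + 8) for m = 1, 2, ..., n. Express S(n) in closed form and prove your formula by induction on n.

S(n) = 10^n(-n + 1) - 1

We claim S(n) = 10^n(-n + 1) - 1 for all n ≥ 1.
When n = 1: S(1) = -1, and the closed form gives -1. They agree.
Inductive step: suppose the statement holds for some m ≥ 1, so S(m) = 10^m(-m + 1) - 1.
Then S(m+1) = S(m) + (10^m(-9m - 1)) = (10^m(-m + 1) - 1) + (10^m(-9m - 1)).
Simplifying, S(m+1) = -10·10^m·m - 1 = 10^(m+1)(-(m+1) + 1) - 1,
which is the closed form with n = m+1.
By induction, the statement is established for all n ≥ 1.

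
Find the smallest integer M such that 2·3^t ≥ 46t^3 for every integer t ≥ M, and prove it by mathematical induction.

M = 9

At t = 8: 13122 < 23552, so the inequality fails and M ≥ 9. We prove 2·3^t ≥ 46t^3 for all t ≥ 9.
Base step (t = 9): 2·3^t = 39366 and 46t^3 = 33534, so 39366 ≥ 33534.
Inductive step: assume the claim holds for t = j, so 2·3^j ≥ 46j^3.
Then 2·3^(j + 1) = 3·(2·3^j) ≥ 3·(46j^3).
Also, for j ≥ 9 we have 3·(46j^3) ≥ 46(j+1)^3, since 3 ≥ (1 + 1/j)^3 for all j ≥ 9.
Combining, 2·3^(j + 1) ≥ 46(j+1)^3.
This completes the induction.
Hence the smallest such M is 9.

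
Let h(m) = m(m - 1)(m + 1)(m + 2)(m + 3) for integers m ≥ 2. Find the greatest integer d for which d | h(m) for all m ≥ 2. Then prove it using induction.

Computing the first values: h(2) = 120 and h(3) = 720; gcd(120, 720) = 120, so d ≤ 120.
We prove 120 | m(m - 1)(m + 1)(m + 2)(m + 3) for all m ≥ 2 by induction on m.
When m = 2: h(2) = 120 = 120·(1), so 120 | h(2).
For the inductive step, assume it holds for an arbitrary p ≥ 2, i.e. 120 | h(p). Then
h(p+1) − h(p) = p·(p+1)·(p+2)·(p+3)·(p+4) − (p-1)·p·(p+1)·(p+2)·(p+3) = p·(p+1)·(p+2)·(p+3)·[(p+4) − (p-1)] = 5·p·(p+1)·(p+2)·(p+3). The product of 4 consecutive integers is divisible by (4)! = 24, so h(p+1) − h(p) is divisible by 5·24 = 120. By the inductive hypothesis 120 | h(p), hence 120 | h(p+1).
By the principle of mathematical induction, the result holds for all m ≥ 2.
Therefore the largest such d is 120.

d = 120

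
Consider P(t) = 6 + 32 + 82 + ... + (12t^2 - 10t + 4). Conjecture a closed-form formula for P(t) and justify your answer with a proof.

We claim P(t) = t(4t^2 + t + 1) for all t ≥ 1.
For the base case t = 1: P(1) = 6, and the closed form gives 6. They agree.
Inductive step: assume the claim holds for t = r, so P(r) = r(4r^2 + r + 1).
Then P(r+1) = P(r) + (12r^2 + 14r + 6) = (r(4r^2 + r + 1)) + (12r^2 + 14r + 6).
Simplifying, P(r+1) = (r + 1)(4r^2 + 9r + 6) = (r+1)(4(r+1)^2 + (r+1) + 1),
which is the closed form with t = r+1.
This completes the induction.

P(t) = t(4t^2 + t + 1)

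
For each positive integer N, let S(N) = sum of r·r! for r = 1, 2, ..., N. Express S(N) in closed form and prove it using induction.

We claim S(N) = (N + 1)N! - 1 for all N ≥ 1.
Base case (N = 1): S(1) = 1, and the closed form gives 1. They agree.
For the inductive step, assume it holds for an arbitrary r ≥ 1, so S(r) = (r + 1)r! - 1.
Then S(r+1) = S(r) + ((r + 1)(r + 1)!) = ((r + 1)r! - 1) + ((r + 1)(r + 1)!).
Simplifying, S(r+1) = ((r+1) + 1)(r+1)! - 1,
which is the closed form with N = r+1.
By the principle of mathematical induction, the result holds for all N ≥ 1.

S(N) = (N + 1)N! - 1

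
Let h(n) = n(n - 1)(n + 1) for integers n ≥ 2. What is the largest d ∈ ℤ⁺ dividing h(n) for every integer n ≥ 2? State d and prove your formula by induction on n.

d = 6

Computing the first values: h(2) = 6 and h(3) = 24; gcd(6, 24) = 6, so d ≤ 6.
We prove 6 | n(n - 1)(n + 1) for all n ≥ 2 by induction on n.
For the base case n = 2: h(2) = 6 = 6·(1), so 6 | h(2).
For the inductive step, assume it holds for an arbitrary j ≥ 2, i.e. 6 | h(j). Then
h(j+1) − h(j) = j·(j+1)·(j+2) − (j-1)·j·(j+1) = j·(j+1)·[(j+2) − (j-1)] = 3·j·(j+1). The product of 2 consecutive integers is divisible by (2)! = 2, so h(j+1) − h(j) is divisible by 3·2 = 6. By the inductive hypothesis 6 | h(j), hence 6 | h(j+1).
Hence, by induction on n, the claim holds for every n ≥ 2.
Therefore the largest such d is 6.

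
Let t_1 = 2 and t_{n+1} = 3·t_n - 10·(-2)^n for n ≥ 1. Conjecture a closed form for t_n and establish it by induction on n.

t_n = -(-2)^(n + 1) + 2·3^n

Computing the first terms: t_1 = 2, t_2 = 26, t_3 = 38. This suggests t_n = -(-2)^(n + 1) + 2·3^n.
When n = 1: the formula gives 2 = 2 = t_1.
Suppose the result is true for n = p, so t_p = -(-2)^(p + 1) + 2·3^p.
Then t_{p+1} = 3·t_p - 10·(-2)^p = 3·(-(-2)^(p + 1) + 2·3^p) - 10·(-2)^p = -(-2)^(p + 2) + 2·3^(p + 1) = -(-2)^((p+1) + 1) + 2·3^(p+1),
which is the claimed formula at n = p+1.
By induction, the statement is established for all n ≥ 1.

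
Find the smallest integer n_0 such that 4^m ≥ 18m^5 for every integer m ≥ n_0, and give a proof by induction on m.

n_0 = 11

At m = 10: 1048576 < 1800000, so the inequality fails and n_0 ≥ 11. We prove 4^m ≥ 18m^5 for all m ≥ 11.
For the base case m = 11: 4^m = 4194304 and 18m^5 = 2898918, so 4194304 ≥ 2898918.
Inductive step: assume the claim holds for m = i, so 4^i ≥ 18i^5.
Then 4^(i + 1) = 4·(4^i) ≥ 4·(18i^5).
Also, for i ≥ 11 we have 4·(18i^5) ≥ 18(i+1)^5, since 4 ≥ (1 + 1/i)^5 for all i ≥ 11.
Combining, 4^(i + 1) ≥ 18(i+1)^5.
Hence, by induction on m, the claim holds for every m ≥ 11.
Hence the smallest such n_0 is 11.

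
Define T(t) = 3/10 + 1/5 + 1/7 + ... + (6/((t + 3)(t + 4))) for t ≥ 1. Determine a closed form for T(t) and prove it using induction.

We claim T(t) = 3t/(2(t + 4)) for all t ≥ 1.
For the base case t = 1: T(1) = 3/10, and the closed form gives 3/10. They agree.
Suppose the result is true for t = m, so T(m) = 3m/(2(m + 4)).
Then T(m+1) = T(m) + (6/((m + 4)(m + 5))) = (3m/(2(m + 4))) + (6/((m + 4)(m + 5))).
Simplifying, T(m+1) = 3(m + 1)/(2(m + 5)) = 3(m+1)/(2((m+1) + 4)),
which is the closed form with t = m+1.
By the principle of mathematical induction, the result holds for all t ≥ 1.

T(t) = 3t/(2(t + 4))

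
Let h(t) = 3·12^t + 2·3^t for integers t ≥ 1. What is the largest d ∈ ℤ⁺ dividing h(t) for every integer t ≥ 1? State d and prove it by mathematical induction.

Computing the first values: h(1) = 42 and h(2) = 450; gcd(42, 450) = 6, so d ≤ 6.
We prove 6 | 3·12^t + 2·3^t for all t ≥ 1 by induction on t.
Base case (t = 1): h(1) = 42 = 6·(7), so 6 | h(1).
For the inductive step, assume it holds for an arbitrary p ≥ 1, i.e. 6 | h(p). Then
h(p+1) − 12·h(p) = (3·12^(p+1) + 2·3^(p+1)) − 12·(3·12^p + 2·3^p) = (2)·3^p·(3 − 12) = (-18)·3^p. Since 6 | h(p) by the inductive hypothesis, 6 | 12·h(p); and 6 | -18 since -18 = 6·-3. Therefore 6 | h(p+1).
By induction, the statement is established for all t ≥ 1.
Therefore the largest such d is 6.

d = 6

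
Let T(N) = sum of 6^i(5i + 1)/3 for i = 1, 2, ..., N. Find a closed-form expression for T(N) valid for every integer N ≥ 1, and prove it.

We claim T(N) = 2·6^N·N for all N ≥ 1.
Base step (N = 1): T(1) = 12, and the closed form gives 12. They agree.
Inductive step: suppose the statement holds for some i ≥ 1, so T(i) = 2·6^i·i.
Then T(i+1) = T(i) + (6^i(10i + 12)) = (2·6^i·i) + (6^i(10i + 12)).
Simplifying, T(i+1) = 12·6^i(i + 1) = 2·6^(i+1)·(i+1),
which is the closed form with N = i+1.
By induction, the statement is established for all N ≥ 1.

T(N) = 2·6^N·N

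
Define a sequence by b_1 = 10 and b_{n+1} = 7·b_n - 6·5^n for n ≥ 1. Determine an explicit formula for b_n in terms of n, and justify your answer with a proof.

b_n = 3·5^n - 5·7^(n - 1)

Computing the first terms: b_1 = 10, b_2 = 40, b_3 = 130. This suggests b_n = 3·5^n - 5·7^(n - 1).
For the base case n = 1: the formula gives 10 = 10 = b_1.
Inductive step: assume the claim holds for n = k, so b_k = 3·5^k - 5·7^(k - 1).
Then b_{k+1} = 7·b_k - 6·5^k = 7·(3·5^k - 5·7^(k - 1)) - 6·5^k = 3·5^(k + 1) - 5·7^k = 3·5^(k+1) - 5·7^((k+1) - 1),
which is the claimed formula at n = k+1.
Hence, by induction on n, the claim holds for every n ≥ 1.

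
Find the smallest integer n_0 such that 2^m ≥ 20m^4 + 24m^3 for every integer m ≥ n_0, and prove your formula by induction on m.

n_0 = 23

At m = 22: 4194304 < 4940672, so the inequality fails and n_0 ≥ 23. We prove 2^m ≥ 20m^4 + 24m^3 for all m ≥ 23.
For the base case m = 23: 2^m = 8388608 and 20m^4 + 24m^3 = 5888828, so 8388608 ≥ 5888828.
Inductive step: suppose the statement holds for some p ≥ 23, so 2^p ≥ 20p^4 + 24p^3.
Then 2^(p + 1) = 2·(2^p) ≥ 2·(20p^4 + 24p^3).
Also, for p ≥ 23 we have 2·(20p^4 + 24p^3) ≥ 20(p+1)^4 + 24(p+1)^3, since 2·(20p^4 + 24p^3) − (20(p+1)^4 + 24(p+1)^3) = 20p^4 - 56p^3 - 192p^2 - 152p - 44, which is nonnegative for all p ≥ 23.
Combining, 2^(p + 1) ≥ 20(p+1)^4 + 24(p+1)^3.
This completes the induction.
Hence the smallest such n_0 is 23.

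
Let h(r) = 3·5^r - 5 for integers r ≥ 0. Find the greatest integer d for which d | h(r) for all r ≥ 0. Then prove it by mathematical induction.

d = 2

Computing the first values: h(0) = -2 and h(1) = 10; gcd(-2, 10) = 2, so d ≤ 2.
We prove 2 | 3·5^r - 5 for all r ≥ 0 by induction on r.
For the base case r = 0: h(0) = -2 = 2·(-1), so 2 | h(0).
Inductive step: suppose the statement holds for some k ≥ 0, i.e. 2 | h(k). Then
h(k+1) = 3·5^(k+1) - 5 = 5·(3·5^k - 5) + 20 = 5·h(k) + 20. The first term is divisible by 2 by the inductive hypothesis, and 20 is divisible by 2. Hence 2 | h(k+1).
By the principle of mathematical induction, the result holds for all r ≥ 0.
Therefore the largest such d is 2.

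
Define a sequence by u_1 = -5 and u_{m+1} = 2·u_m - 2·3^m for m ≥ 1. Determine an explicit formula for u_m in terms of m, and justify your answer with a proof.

u_m = 2^(m - 1) - 2·3^m

Computing the first terms: u_1 = -5, u_2 = -16, u_3 = -50. This suggests u_m = 2^(m - 1) - 2·3^m.
For the base case m = 1: the formula gives -5 = -5 = u_1.
For the inductive step, assume it holds for an arbitrary j ≥ 1, so u_j = 2^(j - 1) - 2·3^j.
Then u_{j+1} = 2·u_j - 2·3^j = 2·(2^(j - 1) - 2·3^j) - 2·3^j = 2^j - 2·3^(j + 1) = 2^((j+1) - 1) - 2·3^(j+1),
which is the claimed formula at m = j+1.
Hence, by induction on m, the claim holds for every m ≥ 1.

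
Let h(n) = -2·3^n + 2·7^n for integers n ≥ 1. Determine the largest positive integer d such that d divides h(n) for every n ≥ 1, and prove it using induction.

d = 8

Computing the first values: h(1) = 8 and h(2) = 80; gcd(8, 80) = 8, so d ≤ 8.
We prove 8 | -2·3^n + 2·7^n for all n ≥ 1 by induction on n.
Base case (n = 1): h(1) = 8 = 8·(1), so 8 | h(1).
For the inductive step, assume it holds for an arbitrary p ≥ 1, i.e. 8 | h(p). Then
h(p+1) − 7·h(p) = (-2·3^(p+1) + 2·7^(p+1)) − 7·(-2·3^p + 2·7^p) = (-2)·3^p·(3 − 7) = (8)·3^p. Since 8 | h(p) by the inductive hypothesis, 8 | 7·h(p); and 8 | 8 since 8 = 8·1. Therefore 8 | h(p+1).
By induction, the statement is established for all n ≥ 1.
Therefore the largest such d is 8.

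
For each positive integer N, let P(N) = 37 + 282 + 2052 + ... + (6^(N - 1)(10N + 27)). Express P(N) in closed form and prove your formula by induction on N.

We claim P(N) = 6^N(2N + 5) - 5 for all N ≥ 1.
For the base case N = 1: P(1) = 37, and the closed form gives 37. They agree.
Inductive step: assume the claim holds for N = k, so P(k) = 6^k(2k + 5) - 5.
Then P(k+1) = P(k) + (6^k(10k + 37)) = (6^k(2k + 5) - 5) + (6^k(10k + 37)).
Simplifying, P(k+1) = 12·6^k·k + 42·6^k - 5 = 6^(k+1)(2(k+1) + 5) - 5,
which is the closed form with N = k+1.
This completes the induction.

P(N) = 6^N(2N + 5) - 5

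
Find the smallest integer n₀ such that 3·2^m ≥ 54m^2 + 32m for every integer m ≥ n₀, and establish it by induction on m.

At m = 11: 6144 < 6886, so the inequality fails and n₀ ≥ 12. We prove 3·2^m ≥ 54m^2 + 32m for all m ≥ 12.
Base case (m = 12): 3·2^m = 12288 and 54m^2 + 32m = 8160, so 12288 ≥ 8160.
Suppose the result is true for m = r, so 3·2^r ≥ 54r^2 + 32r.
Then 3·2^(r + 1) = 2·(3·2^r) ≥ 2·(54r^2 + 32r).
Also, for r ≥ 12 we have 2·(54r^2 + 32r) ≥ 54(r+1)^2 + 32(r+1), since 2·(54r^2 + 32r) − (54(r+1)^2 + 32(r+1)) = 54r^2 - 76r - 86, which is nonnegative for all r ≥ 12.
Combining, 3·2^(r + 1) ≥ 54(r+1)^2 + 32(r+1).
Hence, by induction on m, the claim holds for every m ≥ 12.
Hence the smallest such n₀ is 12.

n₀ = 12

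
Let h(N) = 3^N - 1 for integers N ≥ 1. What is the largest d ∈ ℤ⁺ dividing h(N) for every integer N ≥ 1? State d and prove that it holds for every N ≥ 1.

Computing the first values: h(1) = 2 and h(2) = 8; gcd(2, 8) = 2, so d ≤ 2.
We prove 2 | 3^N - 1 for all N ≥ 1 by induction on N.
Base case (N = 1): h(1) = 2 = 2·(1), so 2 | h(1).
Inductive step: assume the claim holds for N = k, i.e. 2 | h(k). Then
3^{k+1} − 1^{k+1} = 3·3^k − 1·1^k = 3·(3^k − 1^k) + (2)·1^k. The first term is divisible by 2 by the inductive hypothesis, and the second term (2)·1^k is divisible by 2 since 2 | 2. Hence 2 | h(k+1).
Hence, by induction on N, the claim holds for every N ≥ 1.
Therefore the largest such d is 2.

d = 2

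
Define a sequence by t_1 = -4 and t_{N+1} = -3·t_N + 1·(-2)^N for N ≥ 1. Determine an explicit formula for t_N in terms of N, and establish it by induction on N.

t_N = (-2)^N - 2(-3)^(N - 1)

Computing the first terms: t_1 = -4, t_2 = 10, t_3 = -26. This suggests t_N = (-2)^N - 2(-3)^(N - 1).
For the base case N = 1: the formula gives -4 = -4 = t_1.
Inductive step: suppose the statement holds for some r ≥ 1, so t_r = (-2)^r - 2(-3)^(r - 1).
Then t_{r+1} = -3·t_r + 1·(-2)^r = -3·((-2)^r - 2(-3)^(r - 1)) + 1·(-2)^r = (-2)^(r + 1) - 2(-3)^r = (-2)^(r+1) - 2(-3)^((r+1) - 1),
which is the claimed formula at N = r+1.
By the principle of mathematical induction, the result holds for all N ≥ 1.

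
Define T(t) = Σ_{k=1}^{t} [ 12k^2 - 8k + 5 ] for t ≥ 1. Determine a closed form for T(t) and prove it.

We claim T(t) = t(4t^2 + 2t + 3) for all t ≥ 1.
For the base case t = 1: T(1) = 9, and the closed form gives 9. They agree.
Suppose the result is true for t = k, so T(k) = k(4k^2 + 2k + 3).
Then T(k+1) = T(k) + (12k^2 + 16k + 9) = (k(4k^2 + 2k + 3)) + (12k^2 + 16k + 9).
Simplifying, T(k+1) = (k + 1)(4k^2 + 10k + 9) = (k+1)(4(k+1)^2 + 2(k+1) + 3),
which is the closed form with t = k+1.
By induction, the statement is established for all t ≥ 1.

T(t) = t(4t^2 + 2t + 3)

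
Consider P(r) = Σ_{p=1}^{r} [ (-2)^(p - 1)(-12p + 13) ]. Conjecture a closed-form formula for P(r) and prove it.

We claim P(r) = (-2)^r(4r - 3) + 3 for all r ≥ 1.
When r = 1: P(1) = 1, and the closed form gives 1. They agree.
For the inductive step, assume it holds for an arbitrary p ≥ 1, so P(p) = (-2)^p(4p - 3) + 3.
Then P(p+1) = P(p) + ((-2)^p(-12p + 1)) = ((-2)^p(4p - 3) + 3) + ((-2)^p(-12p + 1)).
Simplifying, P(p+1) = (-2)^(p + 1) + (-2)^(p + 3)p + 3 = (-2)^(p+1)(4(p+1) - 3) + 3,
which is the closed form with r = p+1.
By the principle of mathematical induction, the result holds for all r ≥ 1.

P(r) = (-2)^r(4r - 3) + 3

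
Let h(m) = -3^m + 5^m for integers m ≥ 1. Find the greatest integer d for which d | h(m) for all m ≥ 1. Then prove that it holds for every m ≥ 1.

Computing the first values: h(1) = 2 and h(2) = 16; gcd(2, 16) = 2, so d ≤ 2.
We prove 2 | -3^m + 5^m for all m ≥ 1 by induction on m.
When m = 1: h(1) = 2 = 2·(1), so 2 | h(1).
Inductive step: assume the claim holds for m = i, i.e. 2 | h(i). Then
5^{i+1} − 3^{i+1} = 5·5^i − 3·3^i = 5·(5^i − 3^i) + (2)·3^i. The first term is divisible by 2 by the inductive hypothesis, and the second term (2)·3^i is divisible by 2 since 2 | 2. Hence 2 | h(i+1).
By the principle of mathematical induction, the result holds for all m ≥ 1.
Therefore the largest such d is 2.

d = 2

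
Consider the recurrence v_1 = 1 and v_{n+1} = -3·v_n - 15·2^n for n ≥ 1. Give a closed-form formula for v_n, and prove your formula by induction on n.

Computing the first terms: v_1 = 1, v_2 = -33, v_3 = 39. This suggests v_n = 7(-3)^(n - 1) - 3·2^n.
Base case (n = 1): the formula gives 1 = 1 = v_1.
Inductive step: assume the claim holds for n = r, so v_r = 7(-3)^(r - 1) - 3·2^r.
Then v_{r+1} = -3·v_r - 15·2^r = -3·(7(-3)^(r - 1) - 3·2^r) - 15·2^r = 7(-3)^r - 3·2^(r + 1) = 7(-3)^((r+1) - 1) - 3·2^(r+1),
which is the claimed formula at n = r+1.
Hence, by induction on n, the claim holds for every n ≥ 1.

v_n = 7(-3)^(n - 1) - 3·2^n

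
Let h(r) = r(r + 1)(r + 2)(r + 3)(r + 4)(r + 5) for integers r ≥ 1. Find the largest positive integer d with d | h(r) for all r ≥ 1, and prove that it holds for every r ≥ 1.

d = 720

Computing the first values: h(1) = 720 and h(2) = 5040; gcd(720, 5040) = 720, so d ≤ 720.
We prove 720 | r(r + 1)(r + 2)(r + 3)(r + 4)(r + 5) for all r ≥ 1 by induction on r.
Base step (r = 1): h(1) = 720 = 720·(1), so 720 | h(1).
Inductive step: assume the claim holds for r = i, i.e. 720 | h(i). Then
h(i+1) − h(i) = (i+1)·(i+2)·(i+3)·(i+4)·(i+5)·(i+6) − i·(i+1)·(i+2)·(i+3)·(i+4)·(i+5) = (i+1)·(i+2)·(i+3)·(i+4)·(i+5)·[(i+6) − i] = 6·(i+1)·(i+2)·(i+3)·(i+4)·(i+5). The product of 5 consecutive integers is divisible by (5)! = 120, so h(i+1) − h(i) is divisible by 6·120 = 720. By the inductive hypothesis 720 | h(i), hence 720 | h(i+1).
Hence, by induction on r, the claim holds for every r ≥ 1.
Therefore the largest such d is 720.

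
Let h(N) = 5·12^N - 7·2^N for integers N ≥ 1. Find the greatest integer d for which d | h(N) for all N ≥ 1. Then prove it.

Computing the first values: h(1) = 46 and h(2) = 692; gcd(46, 692) = 2, so d ≤ 2.
We prove 2 | 5·12^N - 7·2^N for all N ≥ 1 by induction on N.
Base case (N = 1): h(1) = 46 = 2·(23), so 2 | h(1).
Suppose the result is true for N = p, i.e. 2 | h(p). Then
h(p+1) − 12·h(p) = (5·12^(p+1) - 7·2^(p+1)) − 12·(5·12^p - 7·2^p) = (-7)·2^p·(2 − 12) = (70)·2^p. Since 2 | h(p) by the inductive hypothesis, 2 | 12·h(p); and 2 | 70 since 70 = 2·35. Therefore 2 | h(p+1).
By induction, the statement is established for all N ≥ 1.
Therefore the largest such d is 2.

d = 2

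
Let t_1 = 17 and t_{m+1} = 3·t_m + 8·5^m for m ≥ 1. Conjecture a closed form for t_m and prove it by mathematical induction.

Computing the first terms: t_1 = 17, t_2 = 91, t_3 = 473. This suggests t_m = -3^m + 4·5^m.
Base step (m = 1): the formula gives 17 = 17 = t_1.
Inductive step: assume the claim holds for m = k, so t_k = -3^k + 4·5^k.
Then t_{k+1} = 3·t_k + 8·5^k = 3·(-3^k + 4·5^k) + 8·5^k = -3^(k + 1) + 4·5^(k + 1),
which is the claimed formula at m = k+1.
By induction, the statement is established for all m ≥ 1.

t_m = -3^m + 4·5^m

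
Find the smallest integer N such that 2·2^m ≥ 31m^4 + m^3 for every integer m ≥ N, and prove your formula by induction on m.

N = 22

At m = 21: 4194304 < 6038172, so the inequality fails and N ≥ 22. We prove 2·2^m ≥ 31m^4 + m^3 for all m ≥ 22.
When m = 22: 2·2^m = 8388608 and 31m^4 + m^3 = 7272584, so 8388608 ≥ 7272584.
Suppose the result is true for m = p, so 2·2^p ≥ 31p^4 + p^3.
Then 2·2^(p + 1) = 2·(2·2^p) ≥ 2·(31p^4 + p^3).
Also, for p ≥ 22 we have 2·(31p^4 + p^3) ≥ 31(p+1)^4 + (p+1)^3, since 2·(31p^4 + p^3) − (31(p+1)^4 + (p+1)^3) = 31p^4 - 123p^3 - 189p^2 - 127p - 32, which is nonnegative for all p ≥ 22.
Combining, 2·2^(p + 1) ≥ 31(p+1)^4 + (p+1)^3.
By induction, the statement is established for all m ≥ 22.
Hence the smallest such N is 22.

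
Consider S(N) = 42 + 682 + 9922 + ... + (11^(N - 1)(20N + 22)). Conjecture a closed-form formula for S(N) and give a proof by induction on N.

We claim S(N) = 2·11^N(N + 1) - 2 for all N ≥ 1.
When N = 1: S(1) = 42, and the closed form gives 42. They agree.
Suppose the result is true for N = m, so S(m) = 2·11^m(m + 1) - 2.
Then S(m+1) = S(m) + (11^m(20m + 42)) = (2·11^m(m + 1) - 2) + (11^m(20m + 42)).
Simplifying, S(m+1) = 22·11^m·m + 44·11^m - 2 = 2·11^(m+1)((m+1) + 1) - 2,
which is the closed form with N = m+1.
By the principle of mathematical induction, the result holds for all N ≥ 1.

S(N) = 2·11^N(N + 1) - 2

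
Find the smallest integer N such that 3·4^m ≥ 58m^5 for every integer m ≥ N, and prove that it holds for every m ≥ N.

N = 11

At m = 10: 3145728 < 5800000, so the inequality fails and N ≥ 11. We prove 3·4^m ≥ 58m^5 for all m ≥ 11.
For the base case m = 11: 3·4^m = 12582912 and 58m^5 = 9340958, so 12582912 ≥ 9340958.
For the inductive step, assume it holds for an arbitrary i ≥ 11, so 3·4^i ≥ 58i^5.
Then 3·4^(i + 1) = 4·(3·4^i) ≥ 4·(58i^5).
Also, for i ≥ 11 we have 4·(58i^5) ≥ 58(i+1)^5, since 4 ≥ (1 + 1/i)^5 for all i ≥ 11.
Combining, 3·4^(i + 1) ≥ 58(i+1)^5.
This completes the induction.
Hence the smallest such N is 11.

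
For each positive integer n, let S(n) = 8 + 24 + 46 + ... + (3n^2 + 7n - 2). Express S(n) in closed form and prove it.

S(n) = n(n^2 + 5n + 2)

We claim S(n) = n(n^2 + 5n + 2) for all n ≥ 1.
Base case (n = 1): S(1) = 8, and the closed form gives 8. They agree.
Inductive step: suppose the statement holds for some m ≥ 1, so S(m) = m(m^2 + 5m + 2).
Then S(m+1) = S(m) + (3m^2 + 13m + 8) = (m(m^2 + 5m + 2)) + (3m^2 + 13m + 8).
Simplifying, S(m+1) = (m + 1)(m^2 + 7m + 8) = (m+1)((m+1)^2 + 5(m+1) + 2),
which is the closed form with n = m+1.
By induction, the statement is established for all n ≥ 1.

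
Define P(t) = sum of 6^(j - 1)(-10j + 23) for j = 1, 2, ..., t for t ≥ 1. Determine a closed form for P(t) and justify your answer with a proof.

We claim P(t) = 6^t(-2t + 5) - 5 for all t ≥ 1.
When t = 1: P(1) = 13, and the closed form gives 13. They agree.
Inductive step: assume the claim holds for t = j, so P(j) = 6^j(-2j + 5) - 5.
Then P(j+1) = P(j) + (6^j(-10j + 13)) = (6^j(-2j + 5) - 5) + (6^j(-10j + 13)).
Simplifying, P(j+1) = -12·6^j·j + 18·6^j - 5 = 6^(j+1)(-2(j+1) + 5) - 5,
which is the closed form with t = j+1.
Hence, by induction on t, the claim holds for every t ≥ 1.

P(t) = 6^t(-2t + 5) - 5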